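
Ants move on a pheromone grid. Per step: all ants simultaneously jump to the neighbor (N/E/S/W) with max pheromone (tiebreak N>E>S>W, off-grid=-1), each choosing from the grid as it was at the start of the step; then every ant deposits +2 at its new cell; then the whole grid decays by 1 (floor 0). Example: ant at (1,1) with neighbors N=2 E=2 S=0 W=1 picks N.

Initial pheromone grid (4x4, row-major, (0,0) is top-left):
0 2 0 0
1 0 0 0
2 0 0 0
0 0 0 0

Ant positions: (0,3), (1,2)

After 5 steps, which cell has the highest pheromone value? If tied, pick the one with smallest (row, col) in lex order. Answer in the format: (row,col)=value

Step 1: ant0:(0,3)->S->(1,3) | ant1:(1,2)->N->(0,2)
  grid max=1 at (0,1)
Step 2: ant0:(1,3)->N->(0,3) | ant1:(0,2)->W->(0,1)
  grid max=2 at (0,1)
Step 3: ant0:(0,3)->S->(1,3) | ant1:(0,1)->E->(0,2)
  grid max=1 at (0,1)
Step 4: ant0:(1,3)->N->(0,3) | ant1:(0,2)->W->(0,1)
  grid max=2 at (0,1)
Step 5: ant0:(0,3)->S->(1,3) | ant1:(0,1)->E->(0,2)
  grid max=1 at (0,1)
Final grid:
  0 1 1 0
  0 0 0 1
  0 0 0 0
  0 0 0 0
Max pheromone 1 at (0,1)

Answer: (0,1)=1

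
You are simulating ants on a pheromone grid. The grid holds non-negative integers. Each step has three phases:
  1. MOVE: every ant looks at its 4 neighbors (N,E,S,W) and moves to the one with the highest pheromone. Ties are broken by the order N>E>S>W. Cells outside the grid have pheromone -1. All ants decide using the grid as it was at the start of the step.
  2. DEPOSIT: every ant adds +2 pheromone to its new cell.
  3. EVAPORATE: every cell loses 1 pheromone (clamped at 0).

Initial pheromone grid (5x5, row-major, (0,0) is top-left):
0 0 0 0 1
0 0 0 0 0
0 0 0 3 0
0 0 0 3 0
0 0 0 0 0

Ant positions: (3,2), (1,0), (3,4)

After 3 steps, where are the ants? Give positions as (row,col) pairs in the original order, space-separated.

Step 1: ant0:(3,2)->E->(3,3) | ant1:(1,0)->N->(0,0) | ant2:(3,4)->W->(3,3)
  grid max=6 at (3,3)
Step 2: ant0:(3,3)->N->(2,3) | ant1:(0,0)->E->(0,1) | ant2:(3,3)->N->(2,3)
  grid max=5 at (2,3)
Step 3: ant0:(2,3)->S->(3,3) | ant1:(0,1)->E->(0,2) | ant2:(2,3)->S->(3,3)
  grid max=8 at (3,3)

(3,3) (0,2) (3,3)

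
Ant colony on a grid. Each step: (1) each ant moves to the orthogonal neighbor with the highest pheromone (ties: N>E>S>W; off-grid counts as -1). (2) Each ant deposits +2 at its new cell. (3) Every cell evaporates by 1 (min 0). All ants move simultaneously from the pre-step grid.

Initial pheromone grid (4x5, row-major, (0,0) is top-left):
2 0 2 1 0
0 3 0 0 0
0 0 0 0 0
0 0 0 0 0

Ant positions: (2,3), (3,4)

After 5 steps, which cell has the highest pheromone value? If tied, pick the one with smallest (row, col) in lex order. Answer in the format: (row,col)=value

Answer: (0,4)=5

Derivation:
Step 1: ant0:(2,3)->N->(1,3) | ant1:(3,4)->N->(2,4)
  grid max=2 at (1,1)
Step 2: ant0:(1,3)->N->(0,3) | ant1:(2,4)->N->(1,4)
  grid max=1 at (0,3)
Step 3: ant0:(0,3)->E->(0,4) | ant1:(1,4)->N->(0,4)
  grid max=3 at (0,4)
Step 4: ant0:(0,4)->S->(1,4) | ant1:(0,4)->S->(1,4)
  grid max=3 at (1,4)
Step 5: ant0:(1,4)->N->(0,4) | ant1:(1,4)->N->(0,4)
  grid max=5 at (0,4)
Final grid:
  0 0 0 0 5
  0 0 0 0 2
  0 0 0 0 0
  0 0 0 0 0
Max pheromone 5 at (0,4)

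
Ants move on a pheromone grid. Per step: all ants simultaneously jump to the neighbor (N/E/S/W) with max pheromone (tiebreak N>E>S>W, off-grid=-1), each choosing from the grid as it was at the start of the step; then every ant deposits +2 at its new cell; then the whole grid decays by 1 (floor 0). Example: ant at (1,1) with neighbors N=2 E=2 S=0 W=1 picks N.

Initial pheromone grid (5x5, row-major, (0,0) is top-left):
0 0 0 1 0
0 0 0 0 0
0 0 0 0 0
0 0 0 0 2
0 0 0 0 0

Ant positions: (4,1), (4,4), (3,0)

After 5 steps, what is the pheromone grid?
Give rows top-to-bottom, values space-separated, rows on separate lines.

After step 1: ants at (3,1),(3,4),(2,0)
  0 0 0 0 0
  0 0 0 0 0
  1 0 0 0 0
  0 1 0 0 3
  0 0 0 0 0
After step 2: ants at (2,1),(2,4),(1,0)
  0 0 0 0 0
  1 0 0 0 0
  0 1 0 0 1
  0 0 0 0 2
  0 0 0 0 0
After step 3: ants at (1,1),(3,4),(0,0)
  1 0 0 0 0
  0 1 0 0 0
  0 0 0 0 0
  0 0 0 0 3
  0 0 0 0 0
After step 4: ants at (0,1),(2,4),(0,1)
  0 3 0 0 0
  0 0 0 0 0
  0 0 0 0 1
  0 0 0 0 2
  0 0 0 0 0
After step 5: ants at (0,2),(3,4),(0,2)
  0 2 3 0 0
  0 0 0 0 0
  0 0 0 0 0
  0 0 0 0 3
  0 0 0 0 0

0 2 3 0 0
0 0 0 0 0
0 0 0 0 0
0 0 0 0 3
0 0 0 0 0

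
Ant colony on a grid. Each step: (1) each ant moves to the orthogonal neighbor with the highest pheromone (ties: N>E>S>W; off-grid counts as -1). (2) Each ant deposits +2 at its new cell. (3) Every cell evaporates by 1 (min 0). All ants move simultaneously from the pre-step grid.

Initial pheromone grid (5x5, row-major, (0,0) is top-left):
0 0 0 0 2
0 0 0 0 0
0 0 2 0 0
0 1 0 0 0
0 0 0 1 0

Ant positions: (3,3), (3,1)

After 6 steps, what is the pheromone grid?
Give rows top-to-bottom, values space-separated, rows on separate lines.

After step 1: ants at (4,3),(2,1)
  0 0 0 0 1
  0 0 0 0 0
  0 1 1 0 0
  0 0 0 0 0
  0 0 0 2 0
After step 2: ants at (3,3),(2,2)
  0 0 0 0 0
  0 0 0 0 0
  0 0 2 0 0
  0 0 0 1 0
  0 0 0 1 0
After step 3: ants at (4,3),(1,2)
  0 0 0 0 0
  0 0 1 0 0
  0 0 1 0 0
  0 0 0 0 0
  0 0 0 2 0
After step 4: ants at (3,3),(2,2)
  0 0 0 0 0
  0 0 0 0 0
  0 0 2 0 0
  0 0 0 1 0
  0 0 0 1 0
After step 5: ants at (4,3),(1,2)
  0 0 0 0 0
  0 0 1 0 0
  0 0 1 0 0
  0 0 0 0 0
  0 0 0 2 0
After step 6: ants at (3,3),(2,2)
  0 0 0 0 0
  0 0 0 0 0
  0 0 2 0 0
  0 0 0 1 0
  0 0 0 1 0

0 0 0 0 0
0 0 0 0 0
0 0 2 0 0
0 0 0 1 0
0 0 0 1 0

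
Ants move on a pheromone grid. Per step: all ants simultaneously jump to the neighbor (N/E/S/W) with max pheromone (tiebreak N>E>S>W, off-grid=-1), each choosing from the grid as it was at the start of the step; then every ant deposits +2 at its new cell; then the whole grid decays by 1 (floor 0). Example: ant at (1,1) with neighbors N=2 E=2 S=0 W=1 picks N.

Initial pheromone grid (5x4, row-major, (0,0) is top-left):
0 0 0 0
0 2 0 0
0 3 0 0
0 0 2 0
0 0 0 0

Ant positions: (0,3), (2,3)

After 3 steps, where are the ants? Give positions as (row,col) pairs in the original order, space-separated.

Step 1: ant0:(0,3)->S->(1,3) | ant1:(2,3)->N->(1,3)
  grid max=3 at (1,3)
Step 2: ant0:(1,3)->N->(0,3) | ant1:(1,3)->N->(0,3)
  grid max=3 at (0,3)
Step 3: ant0:(0,3)->S->(1,3) | ant1:(0,3)->S->(1,3)
  grid max=5 at (1,3)

(1,3) (1,3)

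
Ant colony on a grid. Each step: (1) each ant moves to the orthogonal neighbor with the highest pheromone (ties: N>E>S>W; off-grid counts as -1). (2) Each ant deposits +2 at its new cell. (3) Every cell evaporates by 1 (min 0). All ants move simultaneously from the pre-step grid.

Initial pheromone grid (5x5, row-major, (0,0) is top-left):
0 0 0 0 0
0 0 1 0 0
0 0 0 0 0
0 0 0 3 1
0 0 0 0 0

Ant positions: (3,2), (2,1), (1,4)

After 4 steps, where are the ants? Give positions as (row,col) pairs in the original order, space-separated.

Step 1: ant0:(3,2)->E->(3,3) | ant1:(2,1)->N->(1,1) | ant2:(1,4)->N->(0,4)
  grid max=4 at (3,3)
Step 2: ant0:(3,3)->N->(2,3) | ant1:(1,1)->N->(0,1) | ant2:(0,4)->S->(1,4)
  grid max=3 at (3,3)
Step 3: ant0:(2,3)->S->(3,3) | ant1:(0,1)->E->(0,2) | ant2:(1,4)->N->(0,4)
  grid max=4 at (3,3)
Step 4: ant0:(3,3)->N->(2,3) | ant1:(0,2)->E->(0,3) | ant2:(0,4)->S->(1,4)
  grid max=3 at (3,3)

(2,3) (0,3) (1,4)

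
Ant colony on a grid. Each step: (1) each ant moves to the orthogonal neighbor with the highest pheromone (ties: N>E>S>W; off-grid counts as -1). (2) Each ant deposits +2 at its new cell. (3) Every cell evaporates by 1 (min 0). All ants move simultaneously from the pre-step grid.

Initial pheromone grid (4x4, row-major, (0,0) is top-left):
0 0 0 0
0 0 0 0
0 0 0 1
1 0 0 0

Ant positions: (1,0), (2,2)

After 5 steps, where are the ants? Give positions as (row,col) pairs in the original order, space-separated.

Step 1: ant0:(1,0)->N->(0,0) | ant1:(2,2)->E->(2,3)
  grid max=2 at (2,3)
Step 2: ant0:(0,0)->E->(0,1) | ant1:(2,3)->N->(1,3)
  grid max=1 at (0,1)
Step 3: ant0:(0,1)->E->(0,2) | ant1:(1,3)->S->(2,3)
  grid max=2 at (2,3)
Step 4: ant0:(0,2)->E->(0,3) | ant1:(2,3)->N->(1,3)
  grid max=1 at (0,3)
Step 5: ant0:(0,3)->S->(1,3) | ant1:(1,3)->N->(0,3)
  grid max=2 at (0,3)

(1,3) (0,3)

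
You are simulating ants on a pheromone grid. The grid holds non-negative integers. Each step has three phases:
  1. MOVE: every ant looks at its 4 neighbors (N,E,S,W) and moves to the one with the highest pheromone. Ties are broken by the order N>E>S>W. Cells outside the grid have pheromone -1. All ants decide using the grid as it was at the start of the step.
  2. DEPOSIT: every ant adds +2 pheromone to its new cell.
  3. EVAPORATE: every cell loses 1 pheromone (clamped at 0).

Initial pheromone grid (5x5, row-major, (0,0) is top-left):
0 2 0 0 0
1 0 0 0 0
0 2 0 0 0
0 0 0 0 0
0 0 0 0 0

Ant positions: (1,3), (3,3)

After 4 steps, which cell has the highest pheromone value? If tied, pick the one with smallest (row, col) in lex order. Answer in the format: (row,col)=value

Answer: (0,4)=3

Derivation:
Step 1: ant0:(1,3)->N->(0,3) | ant1:(3,3)->N->(2,3)
  grid max=1 at (0,1)
Step 2: ant0:(0,3)->E->(0,4) | ant1:(2,3)->N->(1,3)
  grid max=1 at (0,4)
Step 3: ant0:(0,4)->S->(1,4) | ant1:(1,3)->N->(0,3)
  grid max=1 at (0,3)
Step 4: ant0:(1,4)->N->(0,4) | ant1:(0,3)->E->(0,4)
  grid max=3 at (0,4)
Final grid:
  0 0 0 0 3
  0 0 0 0 0
  0 0 0 0 0
  0 0 0 0 0
  0 0 0 0 0
Max pheromone 3 at (0,4)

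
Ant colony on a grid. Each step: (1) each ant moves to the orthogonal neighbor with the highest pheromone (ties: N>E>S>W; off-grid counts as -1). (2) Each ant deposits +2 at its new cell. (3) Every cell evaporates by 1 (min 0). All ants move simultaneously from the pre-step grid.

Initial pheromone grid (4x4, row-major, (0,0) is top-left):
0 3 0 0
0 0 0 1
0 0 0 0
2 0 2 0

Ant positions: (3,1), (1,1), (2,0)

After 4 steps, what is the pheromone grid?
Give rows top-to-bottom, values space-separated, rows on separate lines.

After step 1: ants at (3,2),(0,1),(3,0)
  0 4 0 0
  0 0 0 0
  0 0 0 0
  3 0 3 0
After step 2: ants at (2,2),(0,2),(2,0)
  0 3 1 0
  0 0 0 0
  1 0 1 0
  2 0 2 0
After step 3: ants at (3,2),(0,1),(3,0)
  0 4 0 0
  0 0 0 0
  0 0 0 0
  3 0 3 0
After step 4: ants at (2,2),(0,2),(2,0)
  0 3 1 0
  0 0 0 0
  1 0 1 0
  2 0 2 0

0 3 1 0
0 0 0 0
1 0 1 0
2 0 2 0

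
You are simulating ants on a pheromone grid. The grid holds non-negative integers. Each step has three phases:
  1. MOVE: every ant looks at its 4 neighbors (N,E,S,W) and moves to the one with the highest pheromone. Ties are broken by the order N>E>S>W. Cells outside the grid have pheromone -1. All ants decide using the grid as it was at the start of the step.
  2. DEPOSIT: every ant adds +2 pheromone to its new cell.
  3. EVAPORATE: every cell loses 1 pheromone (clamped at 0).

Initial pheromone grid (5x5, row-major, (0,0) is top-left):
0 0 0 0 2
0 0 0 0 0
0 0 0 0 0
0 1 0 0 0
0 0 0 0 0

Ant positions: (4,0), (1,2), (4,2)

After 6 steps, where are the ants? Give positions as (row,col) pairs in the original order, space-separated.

Step 1: ant0:(4,0)->N->(3,0) | ant1:(1,2)->N->(0,2) | ant2:(4,2)->N->(3,2)
  grid max=1 at (0,2)
Step 2: ant0:(3,0)->N->(2,0) | ant1:(0,2)->E->(0,3) | ant2:(3,2)->N->(2,2)
  grid max=1 at (0,3)
Step 3: ant0:(2,0)->N->(1,0) | ant1:(0,3)->E->(0,4) | ant2:(2,2)->N->(1,2)
  grid max=1 at (0,4)
Step 4: ant0:(1,0)->N->(0,0) | ant1:(0,4)->S->(1,4) | ant2:(1,2)->N->(0,2)
  grid max=1 at (0,0)
Step 5: ant0:(0,0)->E->(0,1) | ant1:(1,4)->N->(0,4) | ant2:(0,2)->E->(0,3)
  grid max=1 at (0,1)
Step 6: ant0:(0,1)->E->(0,2) | ant1:(0,4)->W->(0,3) | ant2:(0,3)->E->(0,4)
  grid max=2 at (0,3)

(0,2) (0,3) (0,4)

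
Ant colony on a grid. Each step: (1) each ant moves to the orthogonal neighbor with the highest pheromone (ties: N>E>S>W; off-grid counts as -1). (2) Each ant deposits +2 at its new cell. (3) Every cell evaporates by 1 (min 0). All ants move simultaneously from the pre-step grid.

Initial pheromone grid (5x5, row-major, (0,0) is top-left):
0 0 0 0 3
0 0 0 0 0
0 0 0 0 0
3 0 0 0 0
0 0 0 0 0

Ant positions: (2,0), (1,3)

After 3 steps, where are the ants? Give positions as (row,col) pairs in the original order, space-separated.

Step 1: ant0:(2,0)->S->(3,0) | ant1:(1,3)->N->(0,3)
  grid max=4 at (3,0)
Step 2: ant0:(3,0)->N->(2,0) | ant1:(0,3)->E->(0,4)
  grid max=3 at (0,4)
Step 3: ant0:(2,0)->S->(3,0) | ant1:(0,4)->S->(1,4)
  grid max=4 at (3,0)

(3,0) (1,4)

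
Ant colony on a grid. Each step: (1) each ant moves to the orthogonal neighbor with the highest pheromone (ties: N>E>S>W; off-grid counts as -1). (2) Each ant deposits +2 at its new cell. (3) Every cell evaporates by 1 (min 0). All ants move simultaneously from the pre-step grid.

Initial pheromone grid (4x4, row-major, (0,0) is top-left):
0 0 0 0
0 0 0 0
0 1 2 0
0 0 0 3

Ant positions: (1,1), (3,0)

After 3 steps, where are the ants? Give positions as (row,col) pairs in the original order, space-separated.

Step 1: ant0:(1,1)->S->(2,1) | ant1:(3,0)->N->(2,0)
  grid max=2 at (2,1)
Step 2: ant0:(2,1)->E->(2,2) | ant1:(2,0)->E->(2,1)
  grid max=3 at (2,1)
Step 3: ant0:(2,2)->W->(2,1) | ant1:(2,1)->E->(2,2)
  grid max=4 at (2,1)

(2,1) (2,2)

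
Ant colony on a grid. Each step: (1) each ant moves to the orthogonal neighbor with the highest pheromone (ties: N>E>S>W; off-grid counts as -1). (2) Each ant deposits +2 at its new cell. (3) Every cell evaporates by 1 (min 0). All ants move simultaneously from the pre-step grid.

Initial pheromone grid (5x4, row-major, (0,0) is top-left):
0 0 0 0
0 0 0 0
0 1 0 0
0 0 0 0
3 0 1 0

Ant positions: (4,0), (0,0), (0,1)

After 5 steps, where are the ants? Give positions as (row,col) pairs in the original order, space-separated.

Step 1: ant0:(4,0)->N->(3,0) | ant1:(0,0)->E->(0,1) | ant2:(0,1)->E->(0,2)
  grid max=2 at (4,0)
Step 2: ant0:(3,0)->S->(4,0) | ant1:(0,1)->E->(0,2) | ant2:(0,2)->W->(0,1)
  grid max=3 at (4,0)
Step 3: ant0:(4,0)->N->(3,0) | ant1:(0,2)->W->(0,1) | ant2:(0,1)->E->(0,2)
  grid max=3 at (0,1)
Step 4: ant0:(3,0)->S->(4,0) | ant1:(0,1)->E->(0,2) | ant2:(0,2)->W->(0,1)
  grid max=4 at (0,1)
Step 5: ant0:(4,0)->N->(3,0) | ant1:(0,2)->W->(0,1) | ant2:(0,1)->E->(0,2)
  grid max=5 at (0,1)

(3,0) (0,1) (0,2)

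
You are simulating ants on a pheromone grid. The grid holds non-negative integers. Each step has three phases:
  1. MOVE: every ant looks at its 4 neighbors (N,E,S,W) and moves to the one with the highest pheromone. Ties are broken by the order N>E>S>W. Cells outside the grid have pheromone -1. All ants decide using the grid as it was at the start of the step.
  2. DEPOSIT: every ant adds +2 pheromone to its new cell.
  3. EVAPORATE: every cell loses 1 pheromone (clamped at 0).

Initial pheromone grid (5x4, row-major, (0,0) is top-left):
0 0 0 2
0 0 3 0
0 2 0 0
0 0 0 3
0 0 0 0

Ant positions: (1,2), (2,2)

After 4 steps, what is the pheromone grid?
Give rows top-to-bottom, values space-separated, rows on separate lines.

After step 1: ants at (0,2),(1,2)
  0 0 1 1
  0 0 4 0
  0 1 0 0
  0 0 0 2
  0 0 0 0
After step 2: ants at (1,2),(0,2)
  0 0 2 0
  0 0 5 0
  0 0 0 0
  0 0 0 1
  0 0 0 0
After step 3: ants at (0,2),(1,2)
  0 0 3 0
  0 0 6 0
  0 0 0 0
  0 0 0 0
  0 0 0 0
After step 4: ants at (1,2),(0,2)
  0 0 4 0
  0 0 7 0
  0 0 0 0
  0 0 0 0
  0 0 0 0

0 0 4 0
0 0 7 0
0 0 0 0
0 0 0 0
0 0 0 0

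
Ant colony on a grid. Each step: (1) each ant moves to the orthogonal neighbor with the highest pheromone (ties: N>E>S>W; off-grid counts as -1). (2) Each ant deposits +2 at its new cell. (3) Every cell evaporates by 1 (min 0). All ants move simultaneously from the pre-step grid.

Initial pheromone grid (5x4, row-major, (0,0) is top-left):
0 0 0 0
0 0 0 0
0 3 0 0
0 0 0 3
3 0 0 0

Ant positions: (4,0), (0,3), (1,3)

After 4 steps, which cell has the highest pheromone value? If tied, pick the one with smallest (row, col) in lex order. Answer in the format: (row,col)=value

Step 1: ant0:(4,0)->N->(3,0) | ant1:(0,3)->S->(1,3) | ant2:(1,3)->N->(0,3)
  grid max=2 at (2,1)
Step 2: ant0:(3,0)->S->(4,0) | ant1:(1,3)->N->(0,3) | ant2:(0,3)->S->(1,3)
  grid max=3 at (4,0)
Step 3: ant0:(4,0)->N->(3,0) | ant1:(0,3)->S->(1,3) | ant2:(1,3)->N->(0,3)
  grid max=3 at (0,3)
Step 4: ant0:(3,0)->S->(4,0) | ant1:(1,3)->N->(0,3) | ant2:(0,3)->S->(1,3)
  grid max=4 at (0,3)
Final grid:
  0 0 0 4
  0 0 0 4
  0 0 0 0
  0 0 0 0
  3 0 0 0
Max pheromone 4 at (0,3)

Answer: (0,3)=4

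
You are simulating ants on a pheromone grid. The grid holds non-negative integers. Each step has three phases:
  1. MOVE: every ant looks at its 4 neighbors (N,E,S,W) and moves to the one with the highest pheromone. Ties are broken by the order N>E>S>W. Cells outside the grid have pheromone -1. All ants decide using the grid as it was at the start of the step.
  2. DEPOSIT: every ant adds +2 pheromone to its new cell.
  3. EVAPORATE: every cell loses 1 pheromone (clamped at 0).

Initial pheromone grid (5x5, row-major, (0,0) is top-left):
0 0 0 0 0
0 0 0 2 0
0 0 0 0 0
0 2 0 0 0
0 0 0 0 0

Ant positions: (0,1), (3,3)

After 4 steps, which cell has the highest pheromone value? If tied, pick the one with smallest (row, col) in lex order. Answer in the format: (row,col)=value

Step 1: ant0:(0,1)->E->(0,2) | ant1:(3,3)->N->(2,3)
  grid max=1 at (0,2)
Step 2: ant0:(0,2)->E->(0,3) | ant1:(2,3)->N->(1,3)
  grid max=2 at (1,3)
Step 3: ant0:(0,3)->S->(1,3) | ant1:(1,3)->N->(0,3)
  grid max=3 at (1,3)
Step 4: ant0:(1,3)->N->(0,3) | ant1:(0,3)->S->(1,3)
  grid max=4 at (1,3)
Final grid:
  0 0 0 3 0
  0 0 0 4 0
  0 0 0 0 0
  0 0 0 0 0
  0 0 0 0 0
Max pheromone 4 at (1,3)

Answer: (1,3)=4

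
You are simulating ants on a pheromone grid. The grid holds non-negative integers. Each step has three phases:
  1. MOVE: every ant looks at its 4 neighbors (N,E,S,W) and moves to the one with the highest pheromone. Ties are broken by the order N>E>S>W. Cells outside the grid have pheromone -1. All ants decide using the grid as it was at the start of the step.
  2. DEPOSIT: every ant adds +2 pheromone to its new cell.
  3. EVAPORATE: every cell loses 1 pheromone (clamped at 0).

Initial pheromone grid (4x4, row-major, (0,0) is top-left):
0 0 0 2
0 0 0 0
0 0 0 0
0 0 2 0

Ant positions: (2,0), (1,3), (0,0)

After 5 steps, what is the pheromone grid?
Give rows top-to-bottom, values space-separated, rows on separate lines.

After step 1: ants at (1,0),(0,3),(0,1)
  0 1 0 3
  1 0 0 0
  0 0 0 0
  0 0 1 0
After step 2: ants at (0,0),(1,3),(0,2)
  1 0 1 2
  0 0 0 1
  0 0 0 0
  0 0 0 0
After step 3: ants at (0,1),(0,3),(0,3)
  0 1 0 5
  0 0 0 0
  0 0 0 0
  0 0 0 0
After step 4: ants at (0,2),(1,3),(1,3)
  0 0 1 4
  0 0 0 3
  0 0 0 0
  0 0 0 0
After step 5: ants at (0,3),(0,3),(0,3)
  0 0 0 9
  0 0 0 2
  0 0 0 0
  0 0 0 0

0 0 0 9
0 0 0 2
0 0 0 0
0 0 0 0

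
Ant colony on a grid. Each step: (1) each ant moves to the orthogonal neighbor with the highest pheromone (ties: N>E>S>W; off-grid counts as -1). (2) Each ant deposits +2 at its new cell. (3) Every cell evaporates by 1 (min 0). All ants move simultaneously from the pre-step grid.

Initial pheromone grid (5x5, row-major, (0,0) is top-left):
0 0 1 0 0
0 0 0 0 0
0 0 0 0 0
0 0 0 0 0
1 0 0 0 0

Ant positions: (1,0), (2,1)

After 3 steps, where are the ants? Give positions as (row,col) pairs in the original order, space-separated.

Step 1: ant0:(1,0)->N->(0,0) | ant1:(2,1)->N->(1,1)
  grid max=1 at (0,0)
Step 2: ant0:(0,0)->E->(0,1) | ant1:(1,1)->N->(0,1)
  grid max=3 at (0,1)
Step 3: ant0:(0,1)->E->(0,2) | ant1:(0,1)->E->(0,2)
  grid max=3 at (0,2)

(0,2) (0,2)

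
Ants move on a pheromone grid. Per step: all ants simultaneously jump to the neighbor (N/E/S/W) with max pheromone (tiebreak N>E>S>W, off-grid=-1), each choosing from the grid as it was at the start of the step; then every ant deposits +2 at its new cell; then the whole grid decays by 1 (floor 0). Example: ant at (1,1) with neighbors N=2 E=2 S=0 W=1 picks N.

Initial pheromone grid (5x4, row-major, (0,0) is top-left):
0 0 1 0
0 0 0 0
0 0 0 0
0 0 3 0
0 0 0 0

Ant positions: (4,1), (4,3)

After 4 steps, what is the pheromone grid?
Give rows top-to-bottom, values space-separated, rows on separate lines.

After step 1: ants at (3,1),(3,3)
  0 0 0 0
  0 0 0 0
  0 0 0 0
  0 1 2 1
  0 0 0 0
After step 2: ants at (3,2),(3,2)
  0 0 0 0
  0 0 0 0
  0 0 0 0
  0 0 5 0
  0 0 0 0
After step 3: ants at (2,2),(2,2)
  0 0 0 0
  0 0 0 0
  0 0 3 0
  0 0 4 0
  0 0 0 0
After step 4: ants at (3,2),(3,2)
  0 0 0 0
  0 0 0 0
  0 0 2 0
  0 0 7 0
  0 0 0 0

0 0 0 0
0 0 0 0
0 0 2 0
0 0 7 0
0 0 0 0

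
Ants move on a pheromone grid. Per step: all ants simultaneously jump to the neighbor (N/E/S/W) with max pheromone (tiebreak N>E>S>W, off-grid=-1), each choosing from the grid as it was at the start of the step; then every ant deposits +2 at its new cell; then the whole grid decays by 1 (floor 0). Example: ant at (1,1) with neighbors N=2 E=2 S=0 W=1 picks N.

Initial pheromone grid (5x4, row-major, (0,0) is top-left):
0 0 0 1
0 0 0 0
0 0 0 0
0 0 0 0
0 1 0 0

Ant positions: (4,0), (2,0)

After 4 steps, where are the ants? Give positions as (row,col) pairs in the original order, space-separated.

Step 1: ant0:(4,0)->E->(4,1) | ant1:(2,0)->N->(1,0)
  grid max=2 at (4,1)
Step 2: ant0:(4,1)->N->(3,1) | ant1:(1,0)->N->(0,0)
  grid max=1 at (0,0)
Step 3: ant0:(3,1)->S->(4,1) | ant1:(0,0)->E->(0,1)
  grid max=2 at (4,1)
Step 4: ant0:(4,1)->N->(3,1) | ant1:(0,1)->E->(0,2)
  grid max=1 at (0,2)

(3,1) (0,2)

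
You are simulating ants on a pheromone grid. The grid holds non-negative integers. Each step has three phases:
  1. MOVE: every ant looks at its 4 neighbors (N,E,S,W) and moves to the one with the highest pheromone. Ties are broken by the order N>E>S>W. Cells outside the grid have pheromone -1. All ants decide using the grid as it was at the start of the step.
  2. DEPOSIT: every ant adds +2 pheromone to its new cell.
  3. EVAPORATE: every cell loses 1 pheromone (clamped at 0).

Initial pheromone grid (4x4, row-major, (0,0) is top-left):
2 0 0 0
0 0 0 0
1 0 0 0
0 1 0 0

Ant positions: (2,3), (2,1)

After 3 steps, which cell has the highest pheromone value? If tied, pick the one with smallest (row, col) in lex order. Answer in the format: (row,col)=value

Answer: (3,1)=2

Derivation:
Step 1: ant0:(2,3)->N->(1,3) | ant1:(2,1)->S->(3,1)
  grid max=2 at (3,1)
Step 2: ant0:(1,3)->N->(0,3) | ant1:(3,1)->N->(2,1)
  grid max=1 at (0,3)
Step 3: ant0:(0,3)->S->(1,3) | ant1:(2,1)->S->(3,1)
  grid max=2 at (3,1)
Final grid:
  0 0 0 0
  0 0 0 1
  0 0 0 0
  0 2 0 0
Max pheromone 2 at (3,1)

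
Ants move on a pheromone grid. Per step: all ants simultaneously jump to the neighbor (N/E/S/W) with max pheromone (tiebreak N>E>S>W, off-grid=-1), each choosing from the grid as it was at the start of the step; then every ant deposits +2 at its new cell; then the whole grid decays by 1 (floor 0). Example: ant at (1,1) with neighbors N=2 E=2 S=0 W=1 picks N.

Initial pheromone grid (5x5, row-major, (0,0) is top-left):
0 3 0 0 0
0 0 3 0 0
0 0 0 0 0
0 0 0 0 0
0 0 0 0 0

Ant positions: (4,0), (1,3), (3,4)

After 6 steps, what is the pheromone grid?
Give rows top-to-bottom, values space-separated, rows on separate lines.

After step 1: ants at (3,0),(1,2),(2,4)
  0 2 0 0 0
  0 0 4 0 0
  0 0 0 0 1
  1 0 0 0 0
  0 0 0 0 0
After step 2: ants at (2,0),(0,2),(1,4)
  0 1 1 0 0
  0 0 3 0 1
  1 0 0 0 0
  0 0 0 0 0
  0 0 0 0 0
After step 3: ants at (1,0),(1,2),(0,4)
  0 0 0 0 1
  1 0 4 0 0
  0 0 0 0 0
  0 0 0 0 0
  0 0 0 0 0
After step 4: ants at (0,0),(0,2),(1,4)
  1 0 1 0 0
  0 0 3 0 1
  0 0 0 0 0
  0 0 0 0 0
  0 0 0 0 0
After step 5: ants at (0,1),(1,2),(0,4)
  0 1 0 0 1
  0 0 4 0 0
  0 0 0 0 0
  0 0 0 0 0
  0 0 0 0 0
After step 6: ants at (0,2),(0,2),(1,4)
  0 0 3 0 0
  0 0 3 0 1
  0 0 0 0 0
  0 0 0 0 0
  0 0 0 0 0

0 0 3 0 0
0 0 3 0 1
0 0 0 0 0
0 0 0 0 0
0 0 0 0 0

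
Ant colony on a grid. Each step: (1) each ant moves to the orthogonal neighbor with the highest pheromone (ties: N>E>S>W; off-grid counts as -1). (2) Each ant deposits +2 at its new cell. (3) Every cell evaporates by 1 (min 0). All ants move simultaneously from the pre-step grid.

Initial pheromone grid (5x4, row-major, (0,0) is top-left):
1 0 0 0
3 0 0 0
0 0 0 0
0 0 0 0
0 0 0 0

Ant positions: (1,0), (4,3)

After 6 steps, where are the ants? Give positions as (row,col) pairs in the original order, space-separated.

Step 1: ant0:(1,0)->N->(0,0) | ant1:(4,3)->N->(3,3)
  grid max=2 at (0,0)
Step 2: ant0:(0,0)->S->(1,0) | ant1:(3,3)->N->(2,3)
  grid max=3 at (1,0)
Step 3: ant0:(1,0)->N->(0,0) | ant1:(2,3)->N->(1,3)
  grid max=2 at (0,0)
Step 4: ant0:(0,0)->S->(1,0) | ant1:(1,3)->N->(0,3)
  grid max=3 at (1,0)
Step 5: ant0:(1,0)->N->(0,0) | ant1:(0,3)->S->(1,3)
  grid max=2 at (0,0)
Step 6: ant0:(0,0)->S->(1,0) | ant1:(1,3)->N->(0,3)
  grid max=3 at (1,0)

(1,0) (0,3)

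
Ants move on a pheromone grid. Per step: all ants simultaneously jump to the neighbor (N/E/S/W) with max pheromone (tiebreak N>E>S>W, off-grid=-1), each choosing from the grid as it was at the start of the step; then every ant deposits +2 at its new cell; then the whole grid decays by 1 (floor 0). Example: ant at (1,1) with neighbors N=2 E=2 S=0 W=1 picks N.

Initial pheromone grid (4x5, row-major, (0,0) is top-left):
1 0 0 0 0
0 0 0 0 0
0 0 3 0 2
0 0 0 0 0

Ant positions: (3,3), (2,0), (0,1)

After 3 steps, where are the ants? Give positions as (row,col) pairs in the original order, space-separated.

Step 1: ant0:(3,3)->N->(2,3) | ant1:(2,0)->N->(1,0) | ant2:(0,1)->W->(0,0)
  grid max=2 at (0,0)
Step 2: ant0:(2,3)->W->(2,2) | ant1:(1,0)->N->(0,0) | ant2:(0,0)->S->(1,0)
  grid max=3 at (0,0)
Step 3: ant0:(2,2)->N->(1,2) | ant1:(0,0)->S->(1,0) | ant2:(1,0)->N->(0,0)
  grid max=4 at (0,0)

(1,2) (1,0) (0,0)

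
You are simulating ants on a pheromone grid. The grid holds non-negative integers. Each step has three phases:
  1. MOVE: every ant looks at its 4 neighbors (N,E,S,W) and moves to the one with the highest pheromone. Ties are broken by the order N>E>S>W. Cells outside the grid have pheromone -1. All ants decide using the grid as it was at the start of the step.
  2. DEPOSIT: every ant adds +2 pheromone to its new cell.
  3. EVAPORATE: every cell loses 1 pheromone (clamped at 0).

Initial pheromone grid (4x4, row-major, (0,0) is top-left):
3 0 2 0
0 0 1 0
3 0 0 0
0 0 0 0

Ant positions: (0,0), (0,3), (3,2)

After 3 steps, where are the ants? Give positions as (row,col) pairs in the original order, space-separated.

Step 1: ant0:(0,0)->E->(0,1) | ant1:(0,3)->W->(0,2) | ant2:(3,2)->N->(2,2)
  grid max=3 at (0,2)
Step 2: ant0:(0,1)->E->(0,2) | ant1:(0,2)->W->(0,1) | ant2:(2,2)->N->(1,2)
  grid max=4 at (0,2)
Step 3: ant0:(0,2)->W->(0,1) | ant1:(0,1)->E->(0,2) | ant2:(1,2)->N->(0,2)
  grid max=7 at (0,2)

(0,1) (0,2) (0,2)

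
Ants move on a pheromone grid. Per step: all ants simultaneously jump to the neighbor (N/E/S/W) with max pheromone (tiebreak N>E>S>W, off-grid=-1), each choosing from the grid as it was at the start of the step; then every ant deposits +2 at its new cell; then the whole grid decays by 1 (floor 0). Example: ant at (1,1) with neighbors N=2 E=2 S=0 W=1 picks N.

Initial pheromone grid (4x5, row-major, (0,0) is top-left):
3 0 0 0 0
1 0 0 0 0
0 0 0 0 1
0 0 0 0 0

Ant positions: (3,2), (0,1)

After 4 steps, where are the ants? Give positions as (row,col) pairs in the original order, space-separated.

Step 1: ant0:(3,2)->N->(2,2) | ant1:(0,1)->W->(0,0)
  grid max=4 at (0,0)
Step 2: ant0:(2,2)->N->(1,2) | ant1:(0,0)->E->(0,1)
  grid max=3 at (0,0)
Step 3: ant0:(1,2)->N->(0,2) | ant1:(0,1)->W->(0,0)
  grid max=4 at (0,0)
Step 4: ant0:(0,2)->E->(0,3) | ant1:(0,0)->E->(0,1)
  grid max=3 at (0,0)

(0,3) (0,1)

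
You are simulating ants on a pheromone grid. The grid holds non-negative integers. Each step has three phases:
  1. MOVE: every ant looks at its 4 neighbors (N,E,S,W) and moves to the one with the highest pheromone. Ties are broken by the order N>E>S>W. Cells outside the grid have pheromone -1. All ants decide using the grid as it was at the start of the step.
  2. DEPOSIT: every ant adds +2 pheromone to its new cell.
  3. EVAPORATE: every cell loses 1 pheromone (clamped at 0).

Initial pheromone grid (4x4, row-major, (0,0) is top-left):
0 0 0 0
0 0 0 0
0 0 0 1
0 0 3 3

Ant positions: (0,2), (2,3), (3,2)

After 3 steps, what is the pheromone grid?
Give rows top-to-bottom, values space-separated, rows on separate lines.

After step 1: ants at (0,3),(3,3),(3,3)
  0 0 0 1
  0 0 0 0
  0 0 0 0
  0 0 2 6
After step 2: ants at (1,3),(3,2),(3,2)
  0 0 0 0
  0 0 0 1
  0 0 0 0
  0 0 5 5
After step 3: ants at (0,3),(3,3),(3,3)
  0 0 0 1
  0 0 0 0
  0 0 0 0
  0 0 4 8

0 0 0 1
0 0 0 0
0 0 0 0
0 0 4 8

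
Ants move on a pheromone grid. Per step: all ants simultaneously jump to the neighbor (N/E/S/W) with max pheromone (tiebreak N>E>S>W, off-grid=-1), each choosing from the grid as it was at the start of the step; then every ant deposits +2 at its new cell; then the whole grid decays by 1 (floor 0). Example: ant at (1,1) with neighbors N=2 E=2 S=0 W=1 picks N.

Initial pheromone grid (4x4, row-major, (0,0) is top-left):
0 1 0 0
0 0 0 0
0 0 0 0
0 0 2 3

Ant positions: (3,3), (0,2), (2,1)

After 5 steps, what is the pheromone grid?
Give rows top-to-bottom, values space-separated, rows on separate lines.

After step 1: ants at (3,2),(0,1),(1,1)
  0 2 0 0
  0 1 0 0
  0 0 0 0
  0 0 3 2
After step 2: ants at (3,3),(1,1),(0,1)
  0 3 0 0
  0 2 0 0
  0 0 0 0
  0 0 2 3
After step 3: ants at (3,2),(0,1),(1,1)
  0 4 0 0
  0 3 0 0
  0 0 0 0
  0 0 3 2
After step 4: ants at (3,3),(1,1),(0,1)
  0 5 0 0
  0 4 0 0
  0 0 0 0
  0 0 2 3
After step 5: ants at (3,2),(0,1),(1,1)
  0 6 0 0
  0 5 0 0
  0 0 0 0
  0 0 3 2

0 6 0 0
0 5 0 0
0 0 0 0
0 0 3 2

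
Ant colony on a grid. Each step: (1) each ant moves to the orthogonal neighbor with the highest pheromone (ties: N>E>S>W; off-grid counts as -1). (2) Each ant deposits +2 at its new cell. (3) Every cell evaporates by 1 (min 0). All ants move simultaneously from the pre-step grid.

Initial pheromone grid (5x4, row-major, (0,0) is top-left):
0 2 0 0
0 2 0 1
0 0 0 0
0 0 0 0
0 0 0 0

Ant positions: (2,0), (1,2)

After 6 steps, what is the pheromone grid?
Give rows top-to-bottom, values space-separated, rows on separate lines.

After step 1: ants at (1,0),(1,1)
  0 1 0 0
  1 3 0 0
  0 0 0 0
  0 0 0 0
  0 0 0 0
After step 2: ants at (1,1),(0,1)
  0 2 0 0
  0 4 0 0
  0 0 0 0
  0 0 0 0
  0 0 0 0
After step 3: ants at (0,1),(1,1)
  0 3 0 0
  0 5 0 0
  0 0 0 0
  0 0 0 0
  0 0 0 0
After step 4: ants at (1,1),(0,1)
  0 4 0 0
  0 6 0 0
  0 0 0 0
  0 0 0 0
  0 0 0 0
After step 5: ants at (0,1),(1,1)
  0 5 0 0
  0 7 0 0
  0 0 0 0
  0 0 0 0
  0 0 0 0
After step 6: ants at (1,1),(0,1)
  0 6 0 0
  0 8 0 0
  0 0 0 0
  0 0 0 0
  0 0 0 0

0 6 0 0
0 8 0 0
0 0 0 0
0 0 0 0
0 0 0 0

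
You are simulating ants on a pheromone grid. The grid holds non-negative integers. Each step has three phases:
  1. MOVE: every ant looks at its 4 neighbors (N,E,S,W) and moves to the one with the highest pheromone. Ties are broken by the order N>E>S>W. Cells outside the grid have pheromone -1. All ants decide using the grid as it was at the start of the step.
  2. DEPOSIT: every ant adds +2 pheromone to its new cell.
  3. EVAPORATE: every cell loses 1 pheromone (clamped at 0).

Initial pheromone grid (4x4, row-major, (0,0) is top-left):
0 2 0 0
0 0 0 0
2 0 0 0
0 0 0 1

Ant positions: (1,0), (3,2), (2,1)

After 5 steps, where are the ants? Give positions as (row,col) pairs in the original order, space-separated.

Step 1: ant0:(1,0)->S->(2,0) | ant1:(3,2)->E->(3,3) | ant2:(2,1)->W->(2,0)
  grid max=5 at (2,0)
Step 2: ant0:(2,0)->N->(1,0) | ant1:(3,3)->N->(2,3) | ant2:(2,0)->N->(1,0)
  grid max=4 at (2,0)
Step 3: ant0:(1,0)->S->(2,0) | ant1:(2,3)->S->(3,3) | ant2:(1,0)->S->(2,0)
  grid max=7 at (2,0)
Step 4: ant0:(2,0)->N->(1,0) | ant1:(3,3)->N->(2,3) | ant2:(2,0)->N->(1,0)
  grid max=6 at (2,0)
Step 5: ant0:(1,0)->S->(2,0) | ant1:(2,3)->S->(3,3) | ant2:(1,0)->S->(2,0)
  grid max=9 at (2,0)

(2,0) (3,3) (2,0)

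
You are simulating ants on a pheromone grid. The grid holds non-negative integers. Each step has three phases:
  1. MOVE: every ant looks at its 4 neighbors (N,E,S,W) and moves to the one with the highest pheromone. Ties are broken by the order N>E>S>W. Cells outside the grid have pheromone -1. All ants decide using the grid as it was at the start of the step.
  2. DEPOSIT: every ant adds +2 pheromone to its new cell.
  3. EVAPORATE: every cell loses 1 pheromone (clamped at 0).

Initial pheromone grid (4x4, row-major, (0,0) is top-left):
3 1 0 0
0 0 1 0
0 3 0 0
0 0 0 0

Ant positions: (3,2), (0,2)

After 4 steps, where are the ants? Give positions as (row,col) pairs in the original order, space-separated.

Step 1: ant0:(3,2)->N->(2,2) | ant1:(0,2)->S->(1,2)
  grid max=2 at (0,0)
Step 2: ant0:(2,2)->N->(1,2) | ant1:(1,2)->S->(2,2)
  grid max=3 at (1,2)
Step 3: ant0:(1,2)->S->(2,2) | ant1:(2,2)->N->(1,2)
  grid max=4 at (1,2)
Step 4: ant0:(2,2)->N->(1,2) | ant1:(1,2)->S->(2,2)
  grid max=5 at (1,2)

(1,2) (2,2)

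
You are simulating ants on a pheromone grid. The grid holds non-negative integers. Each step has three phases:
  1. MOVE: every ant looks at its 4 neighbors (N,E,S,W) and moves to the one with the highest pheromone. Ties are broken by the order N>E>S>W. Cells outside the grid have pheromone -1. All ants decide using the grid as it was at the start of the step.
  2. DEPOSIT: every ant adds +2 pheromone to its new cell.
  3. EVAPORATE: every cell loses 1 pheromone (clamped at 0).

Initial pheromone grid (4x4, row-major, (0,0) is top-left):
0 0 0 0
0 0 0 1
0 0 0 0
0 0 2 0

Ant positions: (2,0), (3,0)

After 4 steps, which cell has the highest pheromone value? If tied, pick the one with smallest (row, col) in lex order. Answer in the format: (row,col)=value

Answer: (1,0)=4

Derivation:
Step 1: ant0:(2,0)->N->(1,0) | ant1:(3,0)->N->(2,0)
  grid max=1 at (1,0)
Step 2: ant0:(1,0)->S->(2,0) | ant1:(2,0)->N->(1,0)
  grid max=2 at (1,0)
Step 3: ant0:(2,0)->N->(1,0) | ant1:(1,0)->S->(2,0)
  grid max=3 at (1,0)
Step 4: ant0:(1,0)->S->(2,0) | ant1:(2,0)->N->(1,0)
  grid max=4 at (1,0)
Final grid:
  0 0 0 0
  4 0 0 0
  4 0 0 0
  0 0 0 0
Max pheromone 4 at (1,0)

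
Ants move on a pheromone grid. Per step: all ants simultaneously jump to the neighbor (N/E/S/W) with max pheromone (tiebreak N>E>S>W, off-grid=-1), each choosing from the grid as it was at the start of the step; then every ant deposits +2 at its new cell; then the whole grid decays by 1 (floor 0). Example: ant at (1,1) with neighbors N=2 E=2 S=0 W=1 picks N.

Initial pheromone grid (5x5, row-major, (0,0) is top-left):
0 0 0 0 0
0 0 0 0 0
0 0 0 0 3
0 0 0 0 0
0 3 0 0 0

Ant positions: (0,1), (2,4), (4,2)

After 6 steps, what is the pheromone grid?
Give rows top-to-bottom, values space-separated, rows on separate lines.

After step 1: ants at (0,2),(1,4),(4,1)
  0 0 1 0 0
  0 0 0 0 1
  0 0 0 0 2
  0 0 0 0 0
  0 4 0 0 0
After step 2: ants at (0,3),(2,4),(3,1)
  0 0 0 1 0
  0 0 0 0 0
  0 0 0 0 3
  0 1 0 0 0
  0 3 0 0 0
After step 3: ants at (0,4),(1,4),(4,1)
  0 0 0 0 1
  0 0 0 0 1
  0 0 0 0 2
  0 0 0 0 0
  0 4 0 0 0
After step 4: ants at (1,4),(2,4),(3,1)
  0 0 0 0 0
  0 0 0 0 2
  0 0 0 0 3
  0 1 0 0 0
  0 3 0 0 0
After step 5: ants at (2,4),(1,4),(4,1)
  0 0 0 0 0
  0 0 0 0 3
  0 0 0 0 4
  0 0 0 0 0
  0 4 0 0 0
After step 6: ants at (1,4),(2,4),(3,1)
  0 0 0 0 0
  0 0 0 0 4
  0 0 0 0 5
  0 1 0 0 0
  0 3 0 0 0

0 0 0 0 0
0 0 0 0 4
0 0 0 0 5
0 1 0 0 0
0 3 0 0 0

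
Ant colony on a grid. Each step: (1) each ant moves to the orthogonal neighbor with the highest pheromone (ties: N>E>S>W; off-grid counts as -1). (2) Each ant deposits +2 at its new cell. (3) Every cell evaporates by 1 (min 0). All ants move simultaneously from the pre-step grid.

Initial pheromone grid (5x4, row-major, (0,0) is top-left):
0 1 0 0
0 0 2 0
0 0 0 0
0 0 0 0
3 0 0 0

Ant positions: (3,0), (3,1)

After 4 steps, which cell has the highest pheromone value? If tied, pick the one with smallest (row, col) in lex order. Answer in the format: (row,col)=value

Answer: (4,0)=3

Derivation:
Step 1: ant0:(3,0)->S->(4,0) | ant1:(3,1)->N->(2,1)
  grid max=4 at (4,0)
Step 2: ant0:(4,0)->N->(3,0) | ant1:(2,1)->N->(1,1)
  grid max=3 at (4,0)
Step 3: ant0:(3,0)->S->(4,0) | ant1:(1,1)->N->(0,1)
  grid max=4 at (4,0)
Step 4: ant0:(4,0)->N->(3,0) | ant1:(0,1)->E->(0,2)
  grid max=3 at (4,0)
Final grid:
  0 0 1 0
  0 0 0 0
  0 0 0 0
  1 0 0 0
  3 0 0 0
Max pheromone 3 at (4,0)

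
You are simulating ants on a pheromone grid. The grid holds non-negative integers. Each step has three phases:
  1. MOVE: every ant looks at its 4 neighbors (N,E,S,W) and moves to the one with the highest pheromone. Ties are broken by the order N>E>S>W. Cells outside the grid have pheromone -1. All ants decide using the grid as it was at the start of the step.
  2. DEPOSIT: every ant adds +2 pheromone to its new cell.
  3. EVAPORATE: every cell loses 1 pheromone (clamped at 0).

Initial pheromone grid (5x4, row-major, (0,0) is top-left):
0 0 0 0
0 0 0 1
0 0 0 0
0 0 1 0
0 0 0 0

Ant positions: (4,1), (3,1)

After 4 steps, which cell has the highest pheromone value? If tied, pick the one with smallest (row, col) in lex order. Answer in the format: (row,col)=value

Step 1: ant0:(4,1)->N->(3,1) | ant1:(3,1)->E->(3,2)
  grid max=2 at (3,2)
Step 2: ant0:(3,1)->E->(3,2) | ant1:(3,2)->W->(3,1)
  grid max=3 at (3,2)
Step 3: ant0:(3,2)->W->(3,1) | ant1:(3,1)->E->(3,2)
  grid max=4 at (3,2)
Step 4: ant0:(3,1)->E->(3,2) | ant1:(3,2)->W->(3,1)
  grid max=5 at (3,2)
Final grid:
  0 0 0 0
  0 0 0 0
  0 0 0 0
  0 4 5 0
  0 0 0 0
Max pheromone 5 at (3,2)

Answer: (3,2)=5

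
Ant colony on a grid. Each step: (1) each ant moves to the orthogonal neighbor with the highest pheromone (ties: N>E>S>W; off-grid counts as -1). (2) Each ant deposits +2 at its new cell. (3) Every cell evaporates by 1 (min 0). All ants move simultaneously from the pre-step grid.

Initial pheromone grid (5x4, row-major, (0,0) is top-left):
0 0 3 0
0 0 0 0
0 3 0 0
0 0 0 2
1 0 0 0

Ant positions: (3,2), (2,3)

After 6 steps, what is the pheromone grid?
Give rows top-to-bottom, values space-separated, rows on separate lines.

After step 1: ants at (3,3),(3,3)
  0 0 2 0
  0 0 0 0
  0 2 0 0
  0 0 0 5
  0 0 0 0
After step 2: ants at (2,3),(2,3)
  0 0 1 0
  0 0 0 0
  0 1 0 3
  0 0 0 4
  0 0 0 0
After step 3: ants at (3,3),(3,3)
  0 0 0 0
  0 0 0 0
  0 0 0 2
  0 0 0 7
  0 0 0 0
After step 4: ants at (2,3),(2,3)
  0 0 0 0
  0 0 0 0
  0 0 0 5
  0 0 0 6
  0 0 0 0
After step 5: ants at (3,3),(3,3)
  0 0 0 0
  0 0 0 0
  0 0 0 4
  0 0 0 9
  0 0 0 0
After step 6: ants at (2,3),(2,3)
  0 0 0 0
  0 0 0 0
  0 0 0 7
  0 0 0 8
  0 0 0 0

0 0 0 0
0 0 0 0
0 0 0 7
0 0 0 8
0 0 0 0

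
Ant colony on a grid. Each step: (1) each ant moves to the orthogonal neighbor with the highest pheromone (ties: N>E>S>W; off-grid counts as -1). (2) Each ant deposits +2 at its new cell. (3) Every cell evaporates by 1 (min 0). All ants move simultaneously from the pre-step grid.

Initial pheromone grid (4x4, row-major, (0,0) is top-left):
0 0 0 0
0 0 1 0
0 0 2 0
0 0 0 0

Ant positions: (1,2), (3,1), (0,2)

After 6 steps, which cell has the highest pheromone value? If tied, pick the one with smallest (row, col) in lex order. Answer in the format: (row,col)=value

Step 1: ant0:(1,2)->S->(2,2) | ant1:(3,1)->N->(2,1) | ant2:(0,2)->S->(1,2)
  grid max=3 at (2,2)
Step 2: ant0:(2,2)->N->(1,2) | ant1:(2,1)->E->(2,2) | ant2:(1,2)->S->(2,2)
  grid max=6 at (2,2)
Step 3: ant0:(1,2)->S->(2,2) | ant1:(2,2)->N->(1,2) | ant2:(2,2)->N->(1,2)
  grid max=7 at (2,2)
Step 4: ant0:(2,2)->N->(1,2) | ant1:(1,2)->S->(2,2) | ant2:(1,2)->S->(2,2)
  grid max=10 at (2,2)
Step 5: ant0:(1,2)->S->(2,2) | ant1:(2,2)->N->(1,2) | ant2:(2,2)->N->(1,2)
  grid max=11 at (2,2)
Step 6: ant0:(2,2)->N->(1,2) | ant1:(1,2)->S->(2,2) | ant2:(1,2)->S->(2,2)
  grid max=14 at (2,2)
Final grid:
  0 0 0 0
  0 0 11 0
  0 0 14 0
  0 0 0 0
Max pheromone 14 at (2,2)

Answer: (2,2)=14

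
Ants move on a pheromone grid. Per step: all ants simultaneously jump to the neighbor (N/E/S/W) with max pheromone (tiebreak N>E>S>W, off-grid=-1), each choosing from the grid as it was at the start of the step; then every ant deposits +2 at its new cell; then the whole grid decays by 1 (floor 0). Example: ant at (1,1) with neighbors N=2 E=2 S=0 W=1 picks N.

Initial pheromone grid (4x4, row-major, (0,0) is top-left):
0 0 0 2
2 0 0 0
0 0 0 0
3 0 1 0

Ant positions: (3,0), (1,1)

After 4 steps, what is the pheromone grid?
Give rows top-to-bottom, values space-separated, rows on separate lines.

After step 1: ants at (2,0),(1,0)
  0 0 0 1
  3 0 0 0
  1 0 0 0
  2 0 0 0
After step 2: ants at (1,0),(2,0)
  0 0 0 0
  4 0 0 0
  2 0 0 0
  1 0 0 0
After step 3: ants at (2,0),(1,0)
  0 0 0 0
  5 0 0 0
  3 0 0 0
  0 0 0 0
After step 4: ants at (1,0),(2,0)
  0 0 0 0
  6 0 0 0
  4 0 0 0
  0 0 0 0

0 0 0 0
6 0 0 0
4 0 0 0
0 0 0 0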